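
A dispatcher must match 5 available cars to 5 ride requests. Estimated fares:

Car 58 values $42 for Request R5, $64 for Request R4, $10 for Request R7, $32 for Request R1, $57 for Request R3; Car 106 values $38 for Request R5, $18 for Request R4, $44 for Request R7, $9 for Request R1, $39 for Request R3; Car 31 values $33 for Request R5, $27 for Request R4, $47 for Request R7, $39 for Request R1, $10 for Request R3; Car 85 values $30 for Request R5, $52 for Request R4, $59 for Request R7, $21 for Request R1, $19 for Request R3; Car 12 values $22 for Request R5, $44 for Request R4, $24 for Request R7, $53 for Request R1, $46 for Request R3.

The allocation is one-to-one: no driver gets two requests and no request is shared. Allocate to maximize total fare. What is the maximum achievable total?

Maximum total: $248

Treat this as an assignment problem: match each driver to one request.
Optimal: Car 58→Request R4 ($64), Car 106→Request R3 ($39), Car 31→Request R5 ($33), Car 85→Request R7 ($59), Car 12→Request R1 ($53) — total 64+39+33+59+53 = $248.
Row-greedy (each driver in turn takes its best remaining request) gives $223, worse by 25.
Next-best assignment: Car 58→Request R3, Car 106→Request R5, Car 31→Request R7, Car 85→Request R4, Car 12→Request R1 = $247.
Swapping Car 58↔Car 31 (Car 58→Request R5 $42, Car 31→Request R4 $27) loses 28.
No other one-to-one assignment exceeds $248.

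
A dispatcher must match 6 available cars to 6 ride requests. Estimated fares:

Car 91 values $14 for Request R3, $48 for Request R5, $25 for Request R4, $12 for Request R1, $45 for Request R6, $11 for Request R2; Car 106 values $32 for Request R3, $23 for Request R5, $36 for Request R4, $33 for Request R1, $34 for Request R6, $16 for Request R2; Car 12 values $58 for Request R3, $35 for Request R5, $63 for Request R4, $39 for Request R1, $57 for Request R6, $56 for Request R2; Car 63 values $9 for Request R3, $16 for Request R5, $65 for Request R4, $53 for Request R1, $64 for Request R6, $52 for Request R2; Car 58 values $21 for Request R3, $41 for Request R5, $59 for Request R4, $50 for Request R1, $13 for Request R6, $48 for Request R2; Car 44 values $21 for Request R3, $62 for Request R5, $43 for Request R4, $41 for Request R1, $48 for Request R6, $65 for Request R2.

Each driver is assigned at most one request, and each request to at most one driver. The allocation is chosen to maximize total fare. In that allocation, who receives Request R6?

Car 63 receives Request R6.

Optimal: Car 91→Request R5 ($48), Car 106→Request R1 ($33), Car 12→Request R3 ($58), Car 63→Request R6 ($64), Car 58→Request R4 ($59), Car 44→Request R2 ($65) — total 48+33+58+64+59+65 = $327.
Row-greedy (each driver in turn takes its best remaining request) gives $321, worse by 6.
No other one-to-one assignment exceeds $327.
Car 63's own top request is Request R4 ($65), but forcing Car 63→Request R4 and reassigning the rest optimally gives only $320 — worse by 7.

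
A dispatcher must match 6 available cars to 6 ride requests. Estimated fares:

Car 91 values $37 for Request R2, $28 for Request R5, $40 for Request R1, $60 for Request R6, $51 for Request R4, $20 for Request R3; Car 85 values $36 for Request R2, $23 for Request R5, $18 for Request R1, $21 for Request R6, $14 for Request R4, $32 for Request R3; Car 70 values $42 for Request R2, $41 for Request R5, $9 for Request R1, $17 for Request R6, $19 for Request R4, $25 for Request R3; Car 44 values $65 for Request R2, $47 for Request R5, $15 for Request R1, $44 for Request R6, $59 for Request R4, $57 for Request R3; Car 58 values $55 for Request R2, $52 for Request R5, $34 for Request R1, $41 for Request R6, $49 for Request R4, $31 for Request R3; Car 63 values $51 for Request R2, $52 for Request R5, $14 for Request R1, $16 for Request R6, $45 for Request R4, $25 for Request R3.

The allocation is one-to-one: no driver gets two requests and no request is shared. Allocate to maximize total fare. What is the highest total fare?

This is a one-to-one assignment (maximum-weight bipartite matching).
Optimal: Car 91→Request R6 ($60), Car 85→Request R3 ($32), Car 70→Request R2 ($42), Car 44→Request R4 ($59), Car 58→Request R1 ($34), Car 63→Request R5 ($52) — total 60+32+42+59+34+52 = $279.
Column-greedy (each request in turn goes to its best remaining driver) gives $248, worse by 31.
Next-best assignment: Car 91→Request R6, Car 85→Request R1, Car 70→Request R2, Car 44→Request R3, Car 58→Request R4, Car 63→Request R5 = $278.
Swapping Car 85↔Car 58 (Car 85→Request R1 $18, Car 58→Request R3 $31) loses 17.

Maximum total: $279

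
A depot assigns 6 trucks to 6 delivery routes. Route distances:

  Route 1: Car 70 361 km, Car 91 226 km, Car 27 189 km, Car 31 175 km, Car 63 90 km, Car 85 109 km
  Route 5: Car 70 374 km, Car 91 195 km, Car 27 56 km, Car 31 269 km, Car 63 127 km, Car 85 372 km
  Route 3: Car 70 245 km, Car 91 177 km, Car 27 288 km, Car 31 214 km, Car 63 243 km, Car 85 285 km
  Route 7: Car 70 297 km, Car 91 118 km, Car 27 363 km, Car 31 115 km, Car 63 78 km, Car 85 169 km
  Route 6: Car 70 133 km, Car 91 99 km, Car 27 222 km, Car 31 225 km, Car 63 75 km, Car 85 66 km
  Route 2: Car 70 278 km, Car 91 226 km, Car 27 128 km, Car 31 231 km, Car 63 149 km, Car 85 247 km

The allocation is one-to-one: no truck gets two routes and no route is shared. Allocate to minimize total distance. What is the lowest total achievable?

Optimal: Car 70→Route 6 (133 km), Car 91→Route 3 (177 km), Car 27→Route 5 (56 km), Car 31→Route 7 (115 km), Car 63→Route 2 (149 km), Car 85→Route 1 (109 km) — total 133+177+56+115+149+109 = 739 km.
Column-greedy (each route in turn goes to its cheapest remaining truck) gives 782 km, worse by 43.
Next-best assignment: Car 70→Route 3, Car 91→Route 6, Car 27→Route 5, Car 31→Route 7, Car 63→Route 2, Car 85→Route 1 = 773 km.
Swapping Car 27↔Car 31 (Car 27→Route 7 363 km, Car 31→Route 5 269 km) adds 461.

Min total: 739 km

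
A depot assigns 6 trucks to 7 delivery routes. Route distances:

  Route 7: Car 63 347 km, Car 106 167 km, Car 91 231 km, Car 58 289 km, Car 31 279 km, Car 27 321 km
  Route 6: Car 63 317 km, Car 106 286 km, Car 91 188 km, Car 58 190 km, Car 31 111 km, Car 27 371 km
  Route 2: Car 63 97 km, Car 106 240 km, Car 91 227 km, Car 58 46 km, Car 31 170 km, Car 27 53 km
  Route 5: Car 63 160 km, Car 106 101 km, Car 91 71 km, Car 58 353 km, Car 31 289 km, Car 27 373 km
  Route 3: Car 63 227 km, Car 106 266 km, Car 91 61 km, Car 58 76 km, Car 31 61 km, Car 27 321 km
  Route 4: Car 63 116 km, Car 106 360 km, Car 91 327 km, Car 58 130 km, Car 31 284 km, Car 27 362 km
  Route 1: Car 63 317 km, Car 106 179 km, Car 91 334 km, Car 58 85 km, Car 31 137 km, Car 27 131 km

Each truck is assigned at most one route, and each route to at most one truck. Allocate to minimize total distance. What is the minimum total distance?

Minimum total: 527 km

Treat this as an assignment problem: match each truck to one route.
Optimal: Car 63→Route 4 (116 km), Car 106→Route 5 (101 km), Car 91→Route 3 (61 km), Car 58→Route 1 (85 km), Car 31→Route 6 (111 km), Car 27→Route 2 (53 km) — total 116+101+61+85+111+53 = 527 km.
Min-entry greedy (repeatedly take the single cheapest remaining cell) gives 566 km, worse by 39.
Swapping Car 58↔Car 27 (Car 58→Route 2 46 km, Car 27→Route 1 131 km) adds 39.
No other one-to-one assignment undercuts 527 km.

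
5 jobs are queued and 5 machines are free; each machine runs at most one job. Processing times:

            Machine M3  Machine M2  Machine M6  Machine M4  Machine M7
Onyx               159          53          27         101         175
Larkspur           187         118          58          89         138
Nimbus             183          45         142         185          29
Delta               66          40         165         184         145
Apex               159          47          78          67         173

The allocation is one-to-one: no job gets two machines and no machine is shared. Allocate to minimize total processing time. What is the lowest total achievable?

This is a one-to-one assignment (minimum-cost bipartite matching).
Optimal: Onyx→Machine M6 (27 min), Larkspur→Machine M4 (89 min), Nimbus→Machine M7 (29 min), Delta→Machine M3 (66 min), Apex→Machine M2 (47 min) — total 27+89+29+66+47 = 258 min.
Row-greedy (each job in turn takes its cheapest remaining machine) gives 344 min, worse by 86.

Min total: 258 min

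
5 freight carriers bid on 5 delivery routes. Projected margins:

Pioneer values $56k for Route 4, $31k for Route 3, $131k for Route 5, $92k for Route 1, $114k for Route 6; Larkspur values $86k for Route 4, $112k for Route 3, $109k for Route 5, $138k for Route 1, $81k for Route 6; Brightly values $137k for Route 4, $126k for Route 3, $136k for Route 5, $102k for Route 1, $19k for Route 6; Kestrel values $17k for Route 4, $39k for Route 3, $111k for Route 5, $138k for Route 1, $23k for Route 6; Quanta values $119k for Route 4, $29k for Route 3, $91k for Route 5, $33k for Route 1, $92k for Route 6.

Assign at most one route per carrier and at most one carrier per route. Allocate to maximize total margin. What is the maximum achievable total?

Maximum total: $619k

Optimal: Pioneer→Route 6 ($114k), Larkspur→Route 3 ($112k), Brightly→Route 5 ($136k), Kestrel→Route 1 ($138k), Quanta→Route 4 ($119k) — total 114+112+136+138+119 = $619k.
Max-entry greedy (repeatedly take the single best remaining cell) gives $537k, worse by 82.
Next-best assignment: Pioneer→Route 5, Larkspur→Route 3, Brightly→Route 4, Kestrel→Route 1, Quanta→Route 6 = $610k.
Every other assignment is strictly worse.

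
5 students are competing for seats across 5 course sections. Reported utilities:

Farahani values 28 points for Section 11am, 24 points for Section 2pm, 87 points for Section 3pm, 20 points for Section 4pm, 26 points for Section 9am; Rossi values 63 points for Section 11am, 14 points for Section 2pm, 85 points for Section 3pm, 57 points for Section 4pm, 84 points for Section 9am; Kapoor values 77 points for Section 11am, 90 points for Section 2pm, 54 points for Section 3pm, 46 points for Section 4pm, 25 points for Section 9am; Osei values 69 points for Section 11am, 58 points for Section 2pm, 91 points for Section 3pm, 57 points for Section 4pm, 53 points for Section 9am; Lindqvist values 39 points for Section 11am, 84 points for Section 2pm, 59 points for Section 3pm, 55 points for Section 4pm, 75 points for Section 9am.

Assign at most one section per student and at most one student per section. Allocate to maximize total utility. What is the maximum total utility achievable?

Max total: 389 points

This is the linear assignment problem.
Optimal: Farahani→Section 3pm (87 points), Rossi→Section 9am (84 points), Kapoor→Section 11am (77 points), Osei→Section 4pm (57 points), Lindqvist→Section 2pm (84 points) — total 87+84+77+57+84 = 389 points.
Max-entry greedy (repeatedly take the single best remaining cell) gives 348 points, worse by 41.
Swapping Farahani↔Osei (Farahani→Section 4pm 20 points, Osei→Section 3pm 91 points) loses 33.
Checked against all permutations: 389 points is optimal.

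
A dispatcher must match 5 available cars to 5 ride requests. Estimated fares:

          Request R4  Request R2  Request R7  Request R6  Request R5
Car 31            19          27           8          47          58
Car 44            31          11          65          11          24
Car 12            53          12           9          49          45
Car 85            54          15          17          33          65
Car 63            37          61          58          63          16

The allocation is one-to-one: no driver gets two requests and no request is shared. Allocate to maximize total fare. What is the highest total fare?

Max total: $291

This is the linear assignment problem.
Optimal: Car 31→Request R6 ($47), Car 44→Request R7 ($65), Car 12→Request R4 ($53), Car 85→Request R5 ($65), Car 63→Request R2 ($61) — total 47+65+53+65+61 = $291.
Column-greedy (each request in turn goes to its best remaining driver) gives $287, worse by 4.
Next-best assignment: Car 31→Request R5, Car 44→Request R7, Car 12→Request R6, Car 85→Request R4, Car 63→Request R2 = $287.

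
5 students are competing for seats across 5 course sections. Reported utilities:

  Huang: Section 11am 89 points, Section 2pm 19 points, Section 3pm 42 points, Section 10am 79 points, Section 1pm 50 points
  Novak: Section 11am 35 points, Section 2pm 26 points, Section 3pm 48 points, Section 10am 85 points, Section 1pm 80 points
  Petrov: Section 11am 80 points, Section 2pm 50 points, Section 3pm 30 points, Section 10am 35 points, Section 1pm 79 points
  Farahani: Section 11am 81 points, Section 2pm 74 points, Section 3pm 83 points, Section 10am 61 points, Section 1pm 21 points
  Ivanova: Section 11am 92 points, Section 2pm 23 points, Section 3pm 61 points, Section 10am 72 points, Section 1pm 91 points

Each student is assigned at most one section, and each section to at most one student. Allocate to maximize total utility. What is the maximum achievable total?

Max total: 398 points

This is the linear assignment problem.
Optimal: Huang→Section 11am (89 points), Novak→Section 10am (85 points), Petrov→Section 2pm (50 points), Farahani→Section 3pm (83 points), Ivanova→Section 1pm (91 points) — total 89+85+50+83+91 = 398 points.
Every other assignment is strictly worse.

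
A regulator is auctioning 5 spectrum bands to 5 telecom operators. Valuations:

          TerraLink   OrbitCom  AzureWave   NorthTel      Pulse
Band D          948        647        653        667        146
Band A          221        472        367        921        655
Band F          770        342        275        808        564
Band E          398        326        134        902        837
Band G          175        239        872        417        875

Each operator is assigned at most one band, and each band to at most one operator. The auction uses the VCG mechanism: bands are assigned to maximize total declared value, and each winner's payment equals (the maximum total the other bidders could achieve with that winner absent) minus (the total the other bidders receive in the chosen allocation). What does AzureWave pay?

Efficient allocation: TerraLink→Band F ($770M), OrbitCom→Band D ($647M), AzureWave→Band G ($872M), NorthTel→Band A ($921M), Pulse→Band E ($837M); total welfare W = $4047M.
AzureWave receives Band G at value $872M, so the others get W − 872 = $3175M.
Without AzureWave: best allocation of the remaining 4 bidders over all 5 bands is TerraLink→Band F ($770M), OrbitCom→Band D ($647M), NorthTel→Band A ($921M), Pulse→Band G ($875M), total $3213M.
VCG payment = (others' best without AzureWave) − (others' welfare with AzureWave) = 3213 − 3175 = $38M.

AzureWave pays $38M.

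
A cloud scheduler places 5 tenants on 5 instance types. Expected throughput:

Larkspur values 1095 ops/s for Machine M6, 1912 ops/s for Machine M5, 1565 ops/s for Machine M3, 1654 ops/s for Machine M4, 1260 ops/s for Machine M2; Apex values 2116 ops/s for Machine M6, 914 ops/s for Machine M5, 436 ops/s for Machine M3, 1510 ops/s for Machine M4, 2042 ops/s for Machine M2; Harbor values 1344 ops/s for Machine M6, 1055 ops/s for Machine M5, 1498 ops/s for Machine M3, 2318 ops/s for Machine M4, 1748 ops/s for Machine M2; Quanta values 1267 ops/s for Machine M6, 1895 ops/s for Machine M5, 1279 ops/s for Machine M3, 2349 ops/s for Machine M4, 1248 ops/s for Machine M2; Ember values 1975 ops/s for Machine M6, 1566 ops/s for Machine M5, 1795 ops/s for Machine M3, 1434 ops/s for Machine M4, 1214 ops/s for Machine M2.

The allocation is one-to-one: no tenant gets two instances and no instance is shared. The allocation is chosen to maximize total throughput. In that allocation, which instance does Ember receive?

This is a one-to-one assignment (maximum-weight bipartite matching).
Optimal: Larkspur→Machine M5 (1912 ops/s), Apex→Machine M6 (2116 ops/s), Harbor→Machine M2 (1748 ops/s), Quanta→Machine M4 (2349 ops/s), Ember→Machine M3 (1795 ops/s) — total 1912+2116+1748+2349+1795 = 9920 ops/s.
Next-best assignment: Larkspur→Machine M3, Apex→Machine M2, Harbor→Machine M4, Quanta→Machine M5, Ember→Machine M6 = 9795 ops/s.
Swapping Ember↔Quanta (Ember→Machine M4 1434 ops/s, Quanta→Machine M3 1279 ops/s) loses 1431.
Ember's own top instance is Machine M6 (1975 ops/s), but forcing Ember→Machine M6 and reassigning the rest optimally gives only 9795 ops/s — worse by 125.

Ember receives Machine M3.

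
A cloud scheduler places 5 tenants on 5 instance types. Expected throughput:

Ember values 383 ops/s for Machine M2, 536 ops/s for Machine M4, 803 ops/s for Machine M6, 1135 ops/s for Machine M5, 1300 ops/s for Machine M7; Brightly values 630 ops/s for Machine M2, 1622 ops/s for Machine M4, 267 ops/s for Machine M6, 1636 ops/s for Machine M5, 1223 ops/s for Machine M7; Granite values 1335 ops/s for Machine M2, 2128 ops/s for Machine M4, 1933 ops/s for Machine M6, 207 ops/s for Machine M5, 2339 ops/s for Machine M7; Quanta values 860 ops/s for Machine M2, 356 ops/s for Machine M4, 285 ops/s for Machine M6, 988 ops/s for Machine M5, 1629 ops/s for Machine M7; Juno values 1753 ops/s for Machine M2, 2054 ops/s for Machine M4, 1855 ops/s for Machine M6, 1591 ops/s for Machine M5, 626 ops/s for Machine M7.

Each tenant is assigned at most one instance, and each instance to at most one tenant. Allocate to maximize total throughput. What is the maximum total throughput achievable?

Optimal: Ember→Machine M5 (1135 ops/s), Brightly→Machine M4 (1622 ops/s), Granite→Machine M6 (1933 ops/s), Quanta→Machine M7 (1629 ops/s), Juno→Machine M2 (1753 ops/s) — total 1135+1622+1933+1629+1753 = 8072 ops/s.
Row-greedy (each tenant in turn takes its best remaining instance) gives 7779 ops/s, worse by 293.
Next-best assignment: Ember→Machine M6, Brightly→Machine M5, Granite→Machine M4, Quanta→Machine M7, Juno→Machine M2 = 7949 ops/s.
Swapping Ember↔Brightly (Ember→Machine M4 536 ops/s, Brightly→Machine M5 1636 ops/s) loses 585.

Maximum total: 8072 ops/s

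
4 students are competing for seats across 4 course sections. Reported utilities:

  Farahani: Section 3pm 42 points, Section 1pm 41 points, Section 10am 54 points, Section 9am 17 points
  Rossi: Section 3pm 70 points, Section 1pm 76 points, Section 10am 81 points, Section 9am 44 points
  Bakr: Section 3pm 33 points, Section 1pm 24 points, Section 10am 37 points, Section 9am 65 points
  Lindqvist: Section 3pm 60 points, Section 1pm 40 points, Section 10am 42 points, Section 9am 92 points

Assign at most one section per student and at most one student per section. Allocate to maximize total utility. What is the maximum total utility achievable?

Maximum total: 255 points

Optimal: Farahani→Section 10am (54 points), Rossi→Section 1pm (76 points), Bakr→Section 3pm (33 points), Lindqvist→Section 9am (92 points) — total 54+76+33+92 = 255 points.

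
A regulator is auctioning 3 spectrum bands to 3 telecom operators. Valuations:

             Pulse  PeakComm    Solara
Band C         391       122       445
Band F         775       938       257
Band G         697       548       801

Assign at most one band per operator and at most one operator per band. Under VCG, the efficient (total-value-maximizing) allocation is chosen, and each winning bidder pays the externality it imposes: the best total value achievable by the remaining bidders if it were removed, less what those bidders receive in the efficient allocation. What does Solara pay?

Solara pays $306M.

Efficient allocation: Pulse→Band C ($391M), PeakComm→Band F ($938M), Solara→Band G ($801M); total welfare W = $2130M.
Solara receives Band G at value $801M, so the others get W − 801 = $1329M.
Without Solara: best allocation of the remaining 2 bidders over all 3 bands is Pulse→Band G ($697M), PeakComm→Band F ($938M), total $1635M.
VCG payment = (others' best without Solara) − (others' welfare with Solara) = 1635 − 1329 = $306M.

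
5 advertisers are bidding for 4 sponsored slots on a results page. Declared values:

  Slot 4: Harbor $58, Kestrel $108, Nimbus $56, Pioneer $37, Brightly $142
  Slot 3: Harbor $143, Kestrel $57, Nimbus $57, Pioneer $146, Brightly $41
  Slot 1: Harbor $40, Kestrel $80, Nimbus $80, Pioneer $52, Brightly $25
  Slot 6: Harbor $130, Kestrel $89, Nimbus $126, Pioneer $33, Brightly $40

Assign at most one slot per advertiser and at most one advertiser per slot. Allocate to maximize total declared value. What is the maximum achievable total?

Max total: $498

Treat this as an assignment problem: match each advertiser to one slot.
Optimal: Brightly→Slot 4 ($142), Pioneer→Slot 3 ($146), Kestrel→Slot 1 ($80), Harbor→Slot 6 ($130) — total 142+146+80+130 = $498.
Row-greedy (each advertiser in turn takes its best remaining slot) gives $429, worse by 69.
Swapping Harbor↔Pioneer (Harbor→Slot 3 $143, Pioneer→Slot 6 $33) loses 100.
No other one-to-one assignment exceeds $498.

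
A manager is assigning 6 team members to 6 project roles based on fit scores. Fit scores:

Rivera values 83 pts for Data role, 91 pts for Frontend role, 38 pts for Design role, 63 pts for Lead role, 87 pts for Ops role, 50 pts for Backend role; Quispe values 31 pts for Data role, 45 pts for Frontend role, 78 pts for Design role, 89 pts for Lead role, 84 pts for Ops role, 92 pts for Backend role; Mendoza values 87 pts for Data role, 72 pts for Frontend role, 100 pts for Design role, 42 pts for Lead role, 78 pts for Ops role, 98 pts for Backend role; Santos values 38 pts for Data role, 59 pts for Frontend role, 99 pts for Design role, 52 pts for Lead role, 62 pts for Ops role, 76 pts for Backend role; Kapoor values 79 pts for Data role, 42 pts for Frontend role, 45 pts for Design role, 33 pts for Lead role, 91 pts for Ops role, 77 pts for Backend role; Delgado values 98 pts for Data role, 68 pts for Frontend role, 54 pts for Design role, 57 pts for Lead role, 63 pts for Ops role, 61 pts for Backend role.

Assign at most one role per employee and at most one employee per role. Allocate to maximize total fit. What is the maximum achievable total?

Maximum total: 566 pts

Optimal: Rivera→Frontend role (91 pts), Quispe→Lead role (89 pts), Mendoza→Backend role (98 pts), Santos→Design role (99 pts), Kapoor→Ops role (91 pts), Delgado→Data role (98 pts) — total 91+89+98+99+91+98 = 566 pts.
Row-greedy (each employee in turn takes its best remaining role) gives 481 pts, worse by 85.
Every other assignment is strictly worse.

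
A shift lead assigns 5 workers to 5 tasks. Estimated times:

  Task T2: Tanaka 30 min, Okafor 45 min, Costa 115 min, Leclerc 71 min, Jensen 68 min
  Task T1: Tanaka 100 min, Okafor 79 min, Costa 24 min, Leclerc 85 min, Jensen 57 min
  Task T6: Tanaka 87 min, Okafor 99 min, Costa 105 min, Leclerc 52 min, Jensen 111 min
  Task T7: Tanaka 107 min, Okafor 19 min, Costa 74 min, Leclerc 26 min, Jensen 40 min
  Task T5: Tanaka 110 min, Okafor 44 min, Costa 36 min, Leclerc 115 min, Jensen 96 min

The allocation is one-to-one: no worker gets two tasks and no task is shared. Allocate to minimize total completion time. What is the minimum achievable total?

Optimal: Tanaka→Task T2 (30 min), Okafor→Task T5 (44 min), Costa→Task T1 (24 min), Leclerc→Task T6 (52 min), Jensen→Task T7 (40 min) — total 30+44+24+52+40 = 190 min.
Column-greedy (each task in turn goes to its cheapest remaining worker) gives 221 min, worse by 31.
Next-best assignment: Tanaka→Task T2, Okafor→Task T7, Costa→Task T5, Leclerc→Task T6, Jensen→Task T1 = 194 min.

Min total: 190 min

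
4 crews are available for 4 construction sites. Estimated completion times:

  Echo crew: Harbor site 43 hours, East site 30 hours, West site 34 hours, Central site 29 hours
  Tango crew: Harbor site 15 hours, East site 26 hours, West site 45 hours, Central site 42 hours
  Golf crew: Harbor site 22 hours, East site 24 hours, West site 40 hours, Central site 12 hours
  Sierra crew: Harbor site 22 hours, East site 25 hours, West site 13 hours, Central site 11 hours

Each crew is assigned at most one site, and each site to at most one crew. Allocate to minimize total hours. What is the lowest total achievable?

Min total: 70 hours

This is the linear assignment problem.
Optimal: Echo crew→East site (30 hours), Tango crew→Harbor site (15 hours), Golf crew→Central site (12 hours), Sierra crew→West site (13 hours) — total 30+15+12+13 = 70 hours.
Column-greedy (each site in turn goes to its cheapest remaining crew) gives 81 hours, worse by 11.
Swapping Golf crew↔Echo crew (Golf crew→East site 24 hours, Echo crew→Central site 29 hours) adds 11.
No other one-to-one assignment undercuts 70 hours.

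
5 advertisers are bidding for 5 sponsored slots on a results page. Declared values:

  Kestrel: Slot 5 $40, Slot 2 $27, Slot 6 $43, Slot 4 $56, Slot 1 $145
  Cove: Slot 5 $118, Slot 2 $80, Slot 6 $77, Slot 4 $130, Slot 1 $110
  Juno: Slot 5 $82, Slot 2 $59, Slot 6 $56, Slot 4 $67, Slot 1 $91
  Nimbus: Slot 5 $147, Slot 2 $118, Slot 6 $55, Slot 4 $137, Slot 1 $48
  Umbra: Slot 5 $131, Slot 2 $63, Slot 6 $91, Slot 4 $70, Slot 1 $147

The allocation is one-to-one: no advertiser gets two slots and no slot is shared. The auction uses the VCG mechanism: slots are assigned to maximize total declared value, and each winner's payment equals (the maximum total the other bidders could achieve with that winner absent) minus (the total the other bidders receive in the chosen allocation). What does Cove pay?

Cove pays $22.

Efficient allocation: Kestrel→Slot 1 ($145), Cove→Slot 4 ($130), Juno→Slot 6 ($56), Nimbus→Slot 2 ($118), Umbra→Slot 5 ($131); total welfare W = $580.
Cove receives Slot 4 at value $130, so the others get W − 130 = $450.
Without Cove: best allocation of the remaining 4 bidders over all 5 slots is Kestrel→Slot 1 ($145), Juno→Slot 2 ($59), Nimbus→Slot 4 ($137), Umbra→Slot 5 ($131), total $472.
VCG payment = (others' best without Cove) − (others' welfare with Cove) = 472 − 450 = $22.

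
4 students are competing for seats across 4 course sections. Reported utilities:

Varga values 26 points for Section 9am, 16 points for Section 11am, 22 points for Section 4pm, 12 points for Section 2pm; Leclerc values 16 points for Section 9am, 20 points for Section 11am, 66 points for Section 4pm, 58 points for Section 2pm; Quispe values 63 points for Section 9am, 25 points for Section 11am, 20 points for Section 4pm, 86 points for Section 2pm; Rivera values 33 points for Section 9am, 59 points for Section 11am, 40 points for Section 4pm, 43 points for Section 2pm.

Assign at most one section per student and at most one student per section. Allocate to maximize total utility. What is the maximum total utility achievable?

Optimal: Varga→Section 9am (26 points), Leclerc→Section 4pm (66 points), Quispe→Section 2pm (86 points), Rivera→Section 11am (59 points) — total 26+66+86+59 = 237 points.
Column-greedy (each section in turn goes to its best remaining student) gives 200 points, worse by 37.

Max total: 237 points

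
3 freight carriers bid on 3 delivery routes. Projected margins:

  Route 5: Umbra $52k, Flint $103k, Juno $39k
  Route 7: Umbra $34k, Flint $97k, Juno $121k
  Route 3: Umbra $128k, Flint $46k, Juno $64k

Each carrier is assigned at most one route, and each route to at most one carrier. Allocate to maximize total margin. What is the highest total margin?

Optimal: Umbra→Route 3 ($128k), Flint→Route 5 ($103k), Juno→Route 7 ($121k) — total 128+103+121 = $352k.
Every other assignment is strictly worse.

Max total: $352k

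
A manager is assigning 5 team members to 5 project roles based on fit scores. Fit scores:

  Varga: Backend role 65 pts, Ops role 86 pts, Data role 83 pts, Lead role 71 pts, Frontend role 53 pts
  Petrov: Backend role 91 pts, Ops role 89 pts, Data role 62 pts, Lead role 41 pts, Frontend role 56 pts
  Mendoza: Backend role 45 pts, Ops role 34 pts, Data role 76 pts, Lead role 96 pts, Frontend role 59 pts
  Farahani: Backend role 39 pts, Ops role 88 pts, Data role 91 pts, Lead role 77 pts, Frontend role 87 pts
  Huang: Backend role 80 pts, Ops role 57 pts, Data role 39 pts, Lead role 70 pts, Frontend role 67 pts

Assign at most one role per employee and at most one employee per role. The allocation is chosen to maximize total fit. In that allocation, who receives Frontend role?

Farahani receives Frontend role.

Optimal: Varga→Data role (83 pts), Petrov→Ops role (89 pts), Mendoza→Lead role (96 pts), Farahani→Frontend role (87 pts), Huang→Backend role (80 pts) — total 83+89+96+87+80 = 435 pts.
Column-greedy (each role in turn goes to its best remaining employee) gives 425 pts, worse by 10.
Every other assignment is strictly worse.
Farahani's own top role is Data role (91 pts), but forcing Farahani→Data role and reassigning the rest optimally gives only 431 pts — worse by 4.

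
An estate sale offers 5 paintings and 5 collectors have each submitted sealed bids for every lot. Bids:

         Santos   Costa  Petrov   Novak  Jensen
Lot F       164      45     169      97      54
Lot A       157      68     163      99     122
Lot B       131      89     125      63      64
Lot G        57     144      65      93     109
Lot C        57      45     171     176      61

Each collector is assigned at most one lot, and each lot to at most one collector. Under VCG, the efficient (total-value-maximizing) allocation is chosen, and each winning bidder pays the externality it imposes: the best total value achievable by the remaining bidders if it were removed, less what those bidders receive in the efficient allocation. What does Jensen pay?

Jensen pays $27.

Efficient allocation: Santos→Lot B ($131), Costa→Lot G ($144), Petrov→Lot F ($169), Novak→Lot C ($176), Jensen→Lot A ($122); total welfare W = $742.
Jensen receives Lot A at value $122, so the others get W − 122 = $620.
Without Jensen: best allocation of the remaining 4 bidders over all 5 lots is Santos→Lot F ($164), Costa→Lot G ($144), Petrov→Lot A ($163), Novak→Lot C ($176), total $647.
VCG payment = (others' best without Jensen) − (others' welfare with Jensen) = 647 − 620 = $27.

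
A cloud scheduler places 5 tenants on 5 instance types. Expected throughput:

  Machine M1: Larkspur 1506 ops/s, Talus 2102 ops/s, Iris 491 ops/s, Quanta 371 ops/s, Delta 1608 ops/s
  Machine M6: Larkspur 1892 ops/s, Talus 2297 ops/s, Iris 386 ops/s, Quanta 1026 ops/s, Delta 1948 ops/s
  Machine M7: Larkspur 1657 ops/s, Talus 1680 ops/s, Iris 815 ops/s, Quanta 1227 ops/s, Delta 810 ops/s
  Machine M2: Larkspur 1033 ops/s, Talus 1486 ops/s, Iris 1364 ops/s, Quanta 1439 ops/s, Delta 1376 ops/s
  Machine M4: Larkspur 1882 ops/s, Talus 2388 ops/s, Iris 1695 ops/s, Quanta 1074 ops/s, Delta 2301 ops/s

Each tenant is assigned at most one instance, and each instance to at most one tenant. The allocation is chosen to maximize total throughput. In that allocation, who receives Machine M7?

Optimal: Larkspur→Machine M6 (1892 ops/s), Talus→Machine M1 (2102 ops/s), Iris→Machine M2 (1364 ops/s), Quanta→Machine M7 (1227 ops/s), Delta→Machine M4 (2301 ops/s) — total 1892+2102+1364+1227+2301 = 8886 ops/s.
Max-entry greedy (repeatedly take the single best remaining cell) gives 7923 ops/s, worse by 963.
Checked against all permutations: 8886 ops/s is optimal.
Quanta's own top instance is Machine M2 (1439 ops/s), but forcing Quanta→Machine M2 and reassigning the rest optimally gives only 8841 ops/s — worse by 45.

Quanta receives Machine M7.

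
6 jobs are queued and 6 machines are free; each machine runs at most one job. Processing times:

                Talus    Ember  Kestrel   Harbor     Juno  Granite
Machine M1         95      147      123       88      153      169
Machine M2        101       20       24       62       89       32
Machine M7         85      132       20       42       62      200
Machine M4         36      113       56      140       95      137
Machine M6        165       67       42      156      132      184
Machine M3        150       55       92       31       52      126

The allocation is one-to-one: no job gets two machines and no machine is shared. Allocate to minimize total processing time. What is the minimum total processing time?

Optimal: Talus→Machine M4 (36 min), Ember→Machine M6 (67 min), Kestrel→Machine M7 (20 min), Harbor→Machine M1 (88 min), Juno→Machine M3 (52 min), Granite→Machine M2 (32 min) — total 36+67+20+88+52+32 = 295 min.
Min-entry greedy (repeatedly take the single cheapest remaining cell) gives 408 min, worse by 113.
No other one-to-one assignment undercuts 295 min.

Min total: 295 min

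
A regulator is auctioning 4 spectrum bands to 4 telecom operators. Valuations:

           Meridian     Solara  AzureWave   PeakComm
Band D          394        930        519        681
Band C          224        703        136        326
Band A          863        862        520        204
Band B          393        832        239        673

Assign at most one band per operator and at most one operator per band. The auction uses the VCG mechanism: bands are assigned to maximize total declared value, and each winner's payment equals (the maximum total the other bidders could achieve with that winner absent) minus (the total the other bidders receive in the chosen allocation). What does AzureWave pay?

AzureWave pays $227M.

Efficient allocation: Meridian→Band A ($863M), Solara→Band C ($703M), AzureWave→Band D ($519M), PeakComm→Band B ($673M); total welfare W = $2758M.
AzureWave receives Band D at value $519M, so the others get W − 519 = $2239M.
Without AzureWave: best allocation of the remaining 3 bidders over all 4 bands is Meridian→Band A ($863M), Solara→Band D ($930M), PeakComm→Band B ($673M), total $2466M.
VCG payment = (others' best without AzureWave) − (others' welfare with AzureWave) = 2466 − 2239 = $227M.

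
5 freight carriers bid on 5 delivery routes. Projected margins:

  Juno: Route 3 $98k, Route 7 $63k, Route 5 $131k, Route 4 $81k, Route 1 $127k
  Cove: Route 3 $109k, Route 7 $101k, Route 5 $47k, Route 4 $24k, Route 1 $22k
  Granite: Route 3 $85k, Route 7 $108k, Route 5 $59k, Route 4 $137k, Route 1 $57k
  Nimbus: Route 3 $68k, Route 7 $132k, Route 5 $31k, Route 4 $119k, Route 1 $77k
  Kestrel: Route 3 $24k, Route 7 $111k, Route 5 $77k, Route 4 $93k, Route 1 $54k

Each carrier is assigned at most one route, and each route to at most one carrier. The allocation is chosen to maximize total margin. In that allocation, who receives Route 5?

Kestrel receives Route 5.

Treat this as an assignment problem: match each carrier to one route.
Optimal: Juno→Route 1 ($127k), Cove→Route 3 ($109k), Granite→Route 4 ($137k), Nimbus→Route 7 ($132k), Kestrel→Route 5 ($77k) — total 127+109+137+132+77 = $582k.
Max-entry greedy (repeatedly take the single best remaining cell) gives $563k, worse by 19.
Swapping Cove↔Kestrel (Cove→Route 5 $47k, Kestrel→Route 3 $24k) loses 115.
Kestrel's own top route is Route 7 ($111k), but forcing Kestrel→Route 7 and reassigning the rest optimally gives only $565k — worse by 17.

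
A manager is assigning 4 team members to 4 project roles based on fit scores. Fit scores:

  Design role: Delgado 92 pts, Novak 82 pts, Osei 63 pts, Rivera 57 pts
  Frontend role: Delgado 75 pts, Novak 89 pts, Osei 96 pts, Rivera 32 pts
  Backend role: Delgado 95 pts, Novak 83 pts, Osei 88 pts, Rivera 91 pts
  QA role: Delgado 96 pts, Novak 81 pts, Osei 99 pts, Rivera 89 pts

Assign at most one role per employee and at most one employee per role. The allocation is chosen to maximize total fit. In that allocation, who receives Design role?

This is a one-to-one assignment (maximum-weight bipartite matching).
Optimal: Delgado→Design role (92 pts), Novak→Frontend role (89 pts), Osei→QA role (99 pts), Rivera→Backend role (91 pts) — total 92+89+99+91 = 371 pts.
Row-greedy (each employee in turn takes its best remaining role) gives 330 pts, worse by 41.
Delgado's own top role is QA role (96 pts), but forcing Delgado→QA role and reassigning the rest optimally gives only 365 pts — worse by 6.

Delgado receives Design role.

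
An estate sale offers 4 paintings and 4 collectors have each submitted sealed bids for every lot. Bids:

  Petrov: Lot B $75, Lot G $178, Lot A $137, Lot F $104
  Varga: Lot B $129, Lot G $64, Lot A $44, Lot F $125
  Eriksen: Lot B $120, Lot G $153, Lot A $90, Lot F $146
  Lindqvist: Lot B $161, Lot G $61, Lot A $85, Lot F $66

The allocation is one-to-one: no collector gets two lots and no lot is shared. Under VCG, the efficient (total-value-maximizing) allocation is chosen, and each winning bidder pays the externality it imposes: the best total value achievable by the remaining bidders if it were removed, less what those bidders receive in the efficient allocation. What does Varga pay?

Varga pays $34.

Efficient allocation: Petrov→Lot A ($137), Varga→Lot F ($125), Eriksen→Lot G ($153), Lindqvist→Lot B ($161); total welfare W = $576.
Varga receives Lot F at value $125, so the others get W − 125 = $451.
Without Varga: best allocation of the remaining 3 bidders over all 4 lots is Petrov→Lot G ($178), Eriksen→Lot F ($146), Lindqvist→Lot B ($161), total $485.
VCG payment = (others' best without Varga) − (others' welfare with Varga) = 485 − 451 = $34.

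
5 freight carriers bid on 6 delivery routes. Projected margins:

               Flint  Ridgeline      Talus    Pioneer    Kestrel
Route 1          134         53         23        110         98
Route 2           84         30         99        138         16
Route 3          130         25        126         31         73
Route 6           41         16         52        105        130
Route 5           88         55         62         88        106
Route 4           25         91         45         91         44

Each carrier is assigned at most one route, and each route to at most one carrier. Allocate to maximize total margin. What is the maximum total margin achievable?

Treat this as an assignment problem: match each carrier to one route.
Optimal: Flint→Route 1 ($134k), Ridgeline→Route 4 ($91k), Talus→Route 3 ($126k), Pioneer→Route 2 ($138k), Kestrel→Route 6 ($130k) — total 134+91+126+138+130 = $619k.
Column-greedy (each route in turn goes to its best remaining carrier) gives $583k, worse by 36.
Next-best assignment: Flint→Route 1, Ridgeline→Route 4, Talus→Route 3, Pioneer→Route 2, Kestrel→Route 5 = $595k.
Swapping Kestrel↔Ridgeline (Kestrel→Route 4 $44k, Ridgeline→Route 6 $16k) loses 161.

Max total: $619k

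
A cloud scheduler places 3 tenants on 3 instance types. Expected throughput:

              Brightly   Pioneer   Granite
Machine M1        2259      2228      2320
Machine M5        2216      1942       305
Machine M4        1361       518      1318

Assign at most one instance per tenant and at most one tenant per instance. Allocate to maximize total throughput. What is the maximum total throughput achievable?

Optimal: Brightly→Machine M5 (2216 ops/s), Pioneer→Machine M1 (2228 ops/s), Granite→Machine M4 (1318 ops/s) — total 2216+2228+1318 = 5762 ops/s.

Max total: 5762 ops/s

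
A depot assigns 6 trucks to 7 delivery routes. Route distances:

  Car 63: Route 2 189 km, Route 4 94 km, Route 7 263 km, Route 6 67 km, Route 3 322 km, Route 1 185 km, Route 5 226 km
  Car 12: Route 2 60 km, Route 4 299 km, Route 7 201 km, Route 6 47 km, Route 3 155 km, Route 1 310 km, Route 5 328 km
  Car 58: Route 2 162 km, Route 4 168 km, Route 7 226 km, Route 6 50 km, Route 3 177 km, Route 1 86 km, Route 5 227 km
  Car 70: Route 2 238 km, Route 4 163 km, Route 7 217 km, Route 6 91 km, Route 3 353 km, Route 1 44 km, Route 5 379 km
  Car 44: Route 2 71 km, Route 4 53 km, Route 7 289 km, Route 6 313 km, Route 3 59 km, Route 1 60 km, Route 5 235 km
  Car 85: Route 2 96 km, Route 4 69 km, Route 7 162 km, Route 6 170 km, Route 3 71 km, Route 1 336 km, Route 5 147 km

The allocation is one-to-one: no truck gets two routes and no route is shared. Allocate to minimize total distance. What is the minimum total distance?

Min total: 454 km

Optimal: Car 63→Route 4 (94 km), Car 12→Route 2 (60 km), Car 58→Route 6 (50 km), Car 70→Route 1 (44 km), Car 44→Route 3 (59 km), Car 85→Route 5 (147 km) — total 94+60+50+44+59+147 = 454 km.
Column-greedy (each route in turn goes to its cheapest remaining truck) gives 691 km, worse by 237.
Swapping Car 63↔Car 12 (Car 63→Route 2 189 km, Car 12→Route 4 299 km) adds 334.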